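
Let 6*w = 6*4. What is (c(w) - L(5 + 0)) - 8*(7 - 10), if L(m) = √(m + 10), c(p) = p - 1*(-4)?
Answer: 32 - √15 ≈ 28.127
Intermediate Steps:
w = 4 (w = (6*4)/6 = (⅙)*24 = 4)
c(p) = 4 + p (c(p) = p + 4 = 4 + p)
L(m) = √(10 + m)
(c(w) - L(5 + 0)) - 8*(7 - 10) = ((4 + 4) - √(10 + (5 + 0))) - 8*(7 - 10) = (8 - √(10 + 5)) - 8*(-3) = (8 - √15) - 1*(-24) = (8 - √15) + 24 = 32 - √15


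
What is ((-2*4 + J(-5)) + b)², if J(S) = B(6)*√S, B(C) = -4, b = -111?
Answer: 14081 + 952*I*√5 ≈ 14081.0 + 2128.7*I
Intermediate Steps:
J(S) = -4*√S
((-2*4 + J(-5)) + b)² = ((-2*4 - 4*I*√5) - 111)² = ((-8 - 4*I*√5) - 111)² = (-119 - 4*I*√5)²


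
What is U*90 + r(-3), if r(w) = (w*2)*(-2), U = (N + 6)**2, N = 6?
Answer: 12972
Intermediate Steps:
U = 144 (U = (6 + 6)**2 = 12**2 = 144)
r(w) = -4*w (r(w) = (2*w)*(-2) = -4*w)
U*90 + r(-3) = 144*90 - 4*(-3) = 12960 + 12 = 12972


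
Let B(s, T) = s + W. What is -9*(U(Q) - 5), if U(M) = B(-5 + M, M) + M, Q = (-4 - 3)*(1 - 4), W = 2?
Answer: -306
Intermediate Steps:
B(s, T) = 2 + s (B(s, T) = s + 2 = 2 + s)
Q = 21 (Q = -7*(-3) = 21)
U(M) = -3 + 2*M (U(M) = (2 + (-5 + M)) + M = (-3 + M) + M = -3 + 2*M)
-9*(U(Q) - 5) = -9*((-3 + 2*21) - 5) = -9*((-3 + 42) - 5) = -9*(39 - 5) = -9*34 = -306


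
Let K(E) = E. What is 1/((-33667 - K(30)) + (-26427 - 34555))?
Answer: -1/94679 ≈ -1.0562e-5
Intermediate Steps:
1/((-33667 - K(30)) + (-26427 - 34555)) = 1/((-33667 - 1*30) + (-26427 - 34555)) = 1/((-33667 - 30) - 60982) = 1/(-33697 - 60982) = 1/(-94679) = -1/94679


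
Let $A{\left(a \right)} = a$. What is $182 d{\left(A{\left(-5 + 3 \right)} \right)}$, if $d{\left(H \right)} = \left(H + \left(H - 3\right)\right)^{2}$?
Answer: $8918$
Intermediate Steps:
$d{\left(H \right)} = \left(-3 + 2 H\right)^{2}$ ($d{\left(H \right)} = \left(H + \left(-3 + H\right)\right)^{2} = \left(-3 + 2 H\right)^{2}$)
$182 d{\left(A{\left(-5 + 3 \right)} \right)} = 182 \left(-3 + 2 \left(-5 + 3\right)\right)^{2} = 182 \left(-3 + 2 \left(-2\right)\right)^{2} = 182 \left(-3 - 4\right)^{2} = 182 \left(-7\right)^{2} = 182 \cdot 49 = 8918$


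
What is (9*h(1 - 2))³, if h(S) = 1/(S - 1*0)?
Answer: -729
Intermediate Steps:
h(S) = 1/S (h(S) = 1/(S + 0) = 1/S)
(9*h(1 - 2))³ = (9/(1 - 2))³ = (9/(-1))³ = (9*(-1))³ = (-9)³ = -729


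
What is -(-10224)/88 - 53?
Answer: 695/11 ≈ 63.182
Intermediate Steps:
-(-10224)/88 - 53 = -71*(-18/11) - 53 = 1278/11 - 53 = 695/11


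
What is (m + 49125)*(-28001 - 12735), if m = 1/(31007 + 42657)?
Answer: -4606661113273/2302 ≈ -2.0012e+9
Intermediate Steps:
m = 1/73664 ≈ 1.3575e-5
(m + 49125)*(-28001 - 12735) = (1/73664 + 49125)*(-28001 - 12735) = (3618744001/73664)*(-40736) = -4606661113273/2302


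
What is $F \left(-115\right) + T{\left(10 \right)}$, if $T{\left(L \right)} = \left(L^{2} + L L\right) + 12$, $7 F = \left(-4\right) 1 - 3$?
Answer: $327$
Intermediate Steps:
$F = -1$ ($F = \frac{\left(-4\right) 1 - 3}{7} = \frac{-4 - 3}{7} = \frac{1}{7} \left(-7\right) = -1$)
$T{\left(L \right)} = 12 + 2 L^{2}$ ($T{\left(L \right)} = \left(L^{2} + L^{2}\right) + 12 = 2 L^{2} + 12 = 12 + 2 L^{2}$)
$F \left(-115\right) + T{\left(10 \right)} = \left(-1\right) \left(-115\right) + \left(12 + 2 \cdot 10^{2}\right) = 115 + \left(12 + 2 \cdot 100\right) = 115 + \left(12 + 200\right) = 115 + 212 = 327$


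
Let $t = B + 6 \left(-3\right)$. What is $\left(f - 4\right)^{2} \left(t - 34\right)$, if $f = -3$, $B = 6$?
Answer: $-2254$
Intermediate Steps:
$t = -12$ ($t = 6 + 6 \left(-3\right) = 6 - 18 = -12$)
$\left(f - 4\right)^{2} \left(t - 34\right) = \left(-3 - 4\right)^{2} \left(-12 - 34\right) = \left(-7\right)^{2} \left(-46\right) = 49 \left(-46\right) = -2254$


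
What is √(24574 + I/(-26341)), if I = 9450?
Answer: 2*√86991728239/3763 ≈ 156.76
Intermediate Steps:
√(24574 + I/(-26341)) = √(24574 + 9450/(-26341)) = √(24574 + 9450*(-1/26341)) = √(24574 - 1350/3763) = √(92470612/3763) = 2*√86991728239/3763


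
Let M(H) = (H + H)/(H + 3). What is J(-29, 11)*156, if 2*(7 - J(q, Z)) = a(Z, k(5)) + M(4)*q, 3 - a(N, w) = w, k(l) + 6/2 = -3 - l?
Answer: 18096/7 ≈ 2585.1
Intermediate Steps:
k(l) = -6 - l (k(l) = -3 + (-3 - l) = -6 - l)
a(N, w) = 3 - w
M(H) = 2*H/(3 + H) (M(H) = (2*H)/(3 + H) = 2*H/(3 + H))
J(q, Z) = -4*q/7 (J(q, Z) = 7 - ((3 - (-6 - 1*5)) + (2*4/(3 + 4))*q)/2 = 7 - ((3 - (-6 - 5)) + (2*4/7)*q)/2 = 7 - ((3 - 1*(-11)) + (2*4*(⅐))*q)/2 = 7 - ((3 + 11) + 8*q/7)/2 = 7 - (14 + 8*q/7)/2 = 7 + (-7 - 4*q/7) = -4*q/7)
J(-29, 11)*156 = -4/7*(-29)*156 = (116/7)*156 = 18096/7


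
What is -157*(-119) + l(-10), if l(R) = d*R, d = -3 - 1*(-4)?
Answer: 18673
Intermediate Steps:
d = 1 (d = -3 + 4 = 1)
l(R) = R (l(R) = 1*R = R)
-157*(-119) + l(-10) = -157*(-119) - 10 = 18683 - 10 = 18673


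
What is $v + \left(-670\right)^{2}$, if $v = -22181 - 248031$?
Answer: $178688$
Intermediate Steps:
$v = -270212$ ($v = -22181 - 248031 = -270212$)
$v + \left(-670\right)^{2} = -270212 + \left(-670\right)^{2} = -270212 + 448900 = 178688$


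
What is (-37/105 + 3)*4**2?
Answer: 4448/105 ≈ 42.362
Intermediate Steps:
(-37/105 + 3)*4**2 = (-37*1/105 + 3)*16 = (-37/105 + 3)*16 = (278/105)*16 = 4448/105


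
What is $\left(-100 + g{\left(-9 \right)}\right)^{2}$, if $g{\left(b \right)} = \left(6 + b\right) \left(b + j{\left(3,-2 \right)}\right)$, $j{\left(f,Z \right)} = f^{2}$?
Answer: $10000$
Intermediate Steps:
$g{\left(b \right)} = \left(6 + b\right) \left(9 + b\right)$ ($g{\left(b \right)} = \left(6 + b\right) \left(b + 3^{2}\right) = \left(6 + b\right) \left(b + 9\right) = \left(6 + b\right) \left(9 + b\right)$)
$\left(-100 + g{\left(-9 \right)}\right)^{2} = \left(-100 + \left(54 + \left(-9\right)^{2} + 15 \left(-9\right)\right)\right)^{2} = \left(-100 + \left(54 + 81 - 135\right)\right)^{2} = \left(-100 + 0\right)^{2} = \left(-100\right)^{2} = 10000$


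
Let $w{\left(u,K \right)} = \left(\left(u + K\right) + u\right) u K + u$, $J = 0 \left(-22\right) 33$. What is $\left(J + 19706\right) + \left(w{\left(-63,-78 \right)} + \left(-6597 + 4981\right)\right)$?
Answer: $-984429$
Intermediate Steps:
$J = 0$ ($J = 0 \cdot 33 = 0$)
$w{\left(u,K \right)} = u + K u \left(K + 2 u\right)$ ($w{\left(u,K \right)} = \left(\left(K + u\right) + u\right) u K + u = \left(K + 2 u\right) u K + u = u \left(K + 2 u\right) K + u = K u \left(K + 2 u\right) + u = u + K u \left(K + 2 u\right)$)
$\left(J + 19706\right) + \left(w{\left(-63,-78 \right)} + \left(-6597 + 4981\right)\right) = \left(0 + 19706\right) + \left(- 63 \left(1 + \left(-78\right)^{2} + 2 \left(-78\right) \left(-63\right)\right) + \left(-6597 + 4981\right)\right) = 19706 - \left(1616 + 63 \left(1 + 6084 + 9828\right)\right) = 19706 - 1004135 = -984429$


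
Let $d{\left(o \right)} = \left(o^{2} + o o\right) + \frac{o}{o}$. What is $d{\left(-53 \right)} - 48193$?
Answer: $-42574$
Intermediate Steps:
$d{\left(o \right)} = 1 + 2 o^{2}$ ($d{\left(o \right)} = \left(o^{2} + o^{2}\right) + 1 = 2 o^{2} + 1 = 1 + 2 o^{2}$)
$d{\left(-53 \right)} - 48193 = \left(1 + 2 \left(-53\right)^{2}\right) - 48193 = \left(1 + 2 \cdot 2809\right) - 48193 = \left(1 + 5618\right) - 48193 = 5619 - 48193 = -42574$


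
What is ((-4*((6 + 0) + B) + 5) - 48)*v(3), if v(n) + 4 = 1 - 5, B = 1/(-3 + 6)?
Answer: 1640/3 ≈ 546.67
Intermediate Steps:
B = 1/3 ≈ 0.33333
v(n) = -8 (v(n) = -4 + (1 - 5) = -4 - 4 = -8)
((-4*((6 + 0) + B) + 5) - 48)*v(3) = ((-4*((6 + 0) + 1/3) + 5) - 48)*(-8) = ((-4*(6 + 1/3) + 5) - 48)*(-8) = ((-4*19/3 + 5) - 48)*(-8) = ((-76/3 + 5) - 48)*(-8) = (-61/3 - 48)*(-8) = -205/3*(-8) = 1640/3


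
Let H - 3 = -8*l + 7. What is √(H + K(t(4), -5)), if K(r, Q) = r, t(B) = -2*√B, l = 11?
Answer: I*√82 ≈ 9.0554*I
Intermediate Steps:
H = -78 (H = 3 + (-8*11 + 7) = 3 + (-88 + 7) = 3 - 81 = -78)
√(H + K(t(4), -5)) = √(-78 - 2*√4) = √(-78 - 2*2) = √(-78 - 4) = √(-82) = I*√82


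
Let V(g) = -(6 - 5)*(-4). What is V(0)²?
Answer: 16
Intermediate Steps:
V(g) = 4 (V(g) = -(-4) = -1*(-4) = 4)
V(0)² = 4² = 16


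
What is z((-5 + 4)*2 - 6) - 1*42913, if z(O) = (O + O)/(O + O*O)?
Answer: -300393/7 ≈ -42913.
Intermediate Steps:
z(O) = 2*O/(O + O**2) (z(O) = (2*O)/(O + O**2) = 2*O/(O + O**2))
z((-5 + 4)*2 - 6) - 1*42913 = 2/(1 + ((-5 + 4)*2 - 6)) - 1*42913 = 2/(1 + (-1*2 - 6)) - 42913 = 2/(1 + (-2 - 6)) - 42913 = 2/(1 - 8) - 42913 = 2/(-7) - 42913 = 2*(-1/7) - 42913 = -2/7 - 42913 = -300393/7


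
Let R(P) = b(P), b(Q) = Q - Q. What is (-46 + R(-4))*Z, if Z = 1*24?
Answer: -1104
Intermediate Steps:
b(Q) = 0
R(P) = 0
Z = 24
(-46 + R(-4))*Z = (-46 + 0)*24 = -46*24 = -1104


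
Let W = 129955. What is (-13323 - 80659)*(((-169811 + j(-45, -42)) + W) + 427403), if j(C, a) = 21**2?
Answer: -36463888216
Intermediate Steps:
j(C, a) = 441
(-13323 - 80659)*(((-169811 + j(-45, -42)) + W) + 427403) = (-13323 - 80659)*(((-169811 + 441) + 129955) + 427403) = -93982*((-169370 + 129955) + 427403) = -93982*(-39415 + 427403) = -93982*387988 = -36463888216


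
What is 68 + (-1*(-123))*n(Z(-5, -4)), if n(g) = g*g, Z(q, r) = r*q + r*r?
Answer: 159476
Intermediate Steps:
Z(q, r) = r² + q*r (Z(q, r) = q*r + r² = r² + q*r)
n(g) = g²
68 + (-1*(-123))*n(Z(-5, -4)) = 68 + (-1*(-123))*(-4*(-5 - 4))² = 68 + 123*(-4*(-9))² = 68 + 123*36² = 68 + 123*1296 = 68 + 159408 = 159476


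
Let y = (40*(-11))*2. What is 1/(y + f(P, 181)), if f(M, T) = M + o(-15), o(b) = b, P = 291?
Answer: -1/604 ≈ -0.0016556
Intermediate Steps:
y = -880 (y = -440*2 = -880)
f(M, T) = -15 + M (f(M, T) = M - 15 = -15 + M)
1/(y + f(P, 181)) = 1/(-880 + (-15 + 291)) = 1/(-880 + 276) = 1/(-604) = -1/604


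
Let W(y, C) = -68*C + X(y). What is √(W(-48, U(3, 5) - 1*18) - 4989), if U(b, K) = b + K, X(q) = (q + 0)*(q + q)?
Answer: √299 ≈ 17.292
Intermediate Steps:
X(q) = 2*q² (X(q) = q*(2*q) = 2*q²)
U(b, K) = K + b
W(y, C) = -68*C + 2*y²
√(W(-48, U(3, 5) - 1*18) - 4989) = √((-68*((5 + 3) - 1*18) + 2*(-48)²) - 4989) = √((-68*(8 - 18) + 2*2304) - 4989) = √((-68*(-10) + 4608) - 4989) = √((680 + 4608) - 4989) = √(5288 - 4989) = √299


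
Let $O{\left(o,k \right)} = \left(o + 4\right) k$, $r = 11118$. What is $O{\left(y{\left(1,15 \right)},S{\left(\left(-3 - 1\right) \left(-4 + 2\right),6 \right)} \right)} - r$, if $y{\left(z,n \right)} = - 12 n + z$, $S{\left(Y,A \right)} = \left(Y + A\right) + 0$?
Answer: $-13568$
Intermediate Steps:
$S{\left(Y,A \right)} = A + Y$ ($S{\left(Y,A \right)} = \left(A + Y\right) + 0 = A + Y$)
$y{\left(z,n \right)} = z - 12 n$
$O{\left(o,k \right)} = k \left(4 + o\right)$ ($O{\left(o,k \right)} = \left(4 + o\right) k = k \left(4 + o\right)$)
$O{\left(y{\left(1,15 \right)},S{\left(\left(-3 - 1\right) \left(-4 + 2\right),6 \right)} \right)} - r = \left(6 + \left(-3 - 1\right) \left(-4 + 2\right)\right) \left(4 + \left(1 - 180\right)\right) - 11118 = \left(6 - -8\right) \left(4 + \left(1 - 180\right)\right) - 11118 = \left(6 + 8\right) \left(4 - 179\right) - 11118 = 14 \left(-175\right) - 11118 = -2450 - 11118 = -13568$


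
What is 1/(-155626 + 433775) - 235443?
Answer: -65488235006/278149 ≈ -2.3544e+5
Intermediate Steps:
1/(-155626 + 433775) - 235443 = 1/278149 - 235443 = -65488235006/278149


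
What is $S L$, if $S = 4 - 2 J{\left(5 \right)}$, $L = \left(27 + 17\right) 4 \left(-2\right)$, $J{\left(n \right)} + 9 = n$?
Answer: $-4224$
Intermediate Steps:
$J{\left(n \right)} = -9 + n$
$L = -352$ ($L = 44 \left(-8\right) = -352$)
$S = 12$ ($S = 4 - 2 \left(-9 + 5\right) = 4 - -8 = 4 + 8 = 12$)
$S L = 12 \left(-352\right) = -4224$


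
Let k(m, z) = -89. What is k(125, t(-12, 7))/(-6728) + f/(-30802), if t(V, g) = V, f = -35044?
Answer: 119258705/103617928 ≈ 1.1509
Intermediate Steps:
k(125, t(-12, 7))/(-6728) + f/(-30802) = -89/(-6728) - 35044/(-30802) = -89*(-1/6728) - 35044*(-1/30802) = 89/6728 + 17522/15401 = 119258705/103617928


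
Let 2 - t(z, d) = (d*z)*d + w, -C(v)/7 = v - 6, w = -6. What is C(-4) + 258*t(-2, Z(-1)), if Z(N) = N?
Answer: 2650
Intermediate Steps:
C(v) = 42 - 7*v (C(v) = -7*(v - 6) = -7*(-6 + v) = 42 - 7*v)
t(z, d) = 8 - z*d**2 (t(z, d) = 2 - ((d*z)*d - 6) = 2 - (z*d**2 - 6) = 2 - (-6 + z*d**2) = 2 + (6 - z*d**2) = 8 - z*d**2)
C(-4) + 258*t(-2, Z(-1)) = (42 - 7*(-4)) + 258*(8 - 1*(-2)*(-1)**2) = (42 + 28) + 258*(8 - 1*(-2)*1) = 70 + 258*(8 + 2) = 70 + 258*10 = 70 + 2580 = 2650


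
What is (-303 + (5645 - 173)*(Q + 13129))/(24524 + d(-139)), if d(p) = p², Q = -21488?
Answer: -15246917/14615 ≈ -1043.2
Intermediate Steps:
(-303 + (5645 - 173)*(Q + 13129))/(24524 + d(-139)) = (-303 + (5645 - 173)*(-21488 + 13129))/(24524 + (-139)²) = (-303 + 5472*(-8359))/(24524 + 19321) = (-303 - 45740448)/43845 = -45740751*1/43845 = -15246917/14615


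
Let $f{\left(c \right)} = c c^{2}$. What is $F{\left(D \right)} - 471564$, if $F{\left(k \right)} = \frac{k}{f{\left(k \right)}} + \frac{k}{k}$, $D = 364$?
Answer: $- \frac{62480211247}{132496} \approx -4.7156 \cdot 10^{5}$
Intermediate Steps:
$f{\left(c \right)} = c^{3}$
$F{\left(k \right)} = 1 + \frac{1}{k^{2}}$ ($F{\left(k \right)} = \frac{k}{k^{3}} + \frac{k}{k} = \frac{k}{k^{3}} + 1 = \frac{1}{k^{2}} + 1 = 1 + \frac{1}{k^{2}}$)
$F{\left(D \right)} - 471564 = \left(1 + \frac{1}{132496}\right) - 471564 = \frac{132497}{132496} - 471564 = - \frac{62480211247}{132496}$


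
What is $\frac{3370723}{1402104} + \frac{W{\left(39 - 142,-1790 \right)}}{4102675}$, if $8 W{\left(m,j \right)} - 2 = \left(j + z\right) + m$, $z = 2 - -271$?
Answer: $\frac{13828697408491}{5752377028200} \approx 2.404$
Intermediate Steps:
$z = 273$ ($z = 2 + 271 = 273$)
$W{\left(m,j \right)} = \frac{275}{8} + \frac{j}{8} + \frac{m}{8}$ ($W{\left(m,j \right)} = \frac{1}{4} + \frac{\left(j + 273\right) + m}{8} = \frac{1}{4} + \frac{\left(273 + j\right) + m}{8} = \frac{1}{4} + \frac{273 + j + m}{8} = \frac{1}{4} + \left(\frac{273}{8} + \frac{j}{8} + \frac{m}{8}\right) = \frac{275}{8} + \frac{j}{8} + \frac{m}{8}$)
$\frac{3370723}{1402104} + \frac{W{\left(39 - 142,-1790 \right)}}{4102675} = \frac{3370723}{1402104} + \frac{\frac{275}{8} + \frac{1}{8} \left(-1790\right) + \frac{39 - 142}{8}}{4102675} = 3370723 \cdot \frac{1}{1402104} + \left(\frac{275}{8} - \frac{895}{4} + \frac{1}{8} \left(-103\right)\right) \frac{1}{4102675} = \frac{3370723}{1402104} + \left(\frac{275}{8} - \frac{895}{4} - \frac{103}{8}\right) \frac{1}{4102675} = \frac{3370723}{1402104} - \frac{809}{16410700} = \frac{13828697408491}{5752377028200}$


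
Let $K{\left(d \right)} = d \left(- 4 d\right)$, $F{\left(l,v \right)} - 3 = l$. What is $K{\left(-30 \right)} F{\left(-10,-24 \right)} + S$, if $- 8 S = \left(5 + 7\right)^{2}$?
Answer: $25182$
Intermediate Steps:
$F{\left(l,v \right)} = 3 + l$
$S = -18$ ($S = - \frac{\left(5 + 7\right)^{2}}{8} = - \frac{12^{2}}{8} = \left(- \frac{1}{8}\right) 144 = -18$)
$K{\left(d \right)} = - 4 d^{2}$
$K{\left(-30 \right)} F{\left(-10,-24 \right)} + S = - 4 \left(-30\right)^{2} \left(3 - 10\right) - 18 = \left(-4\right) 900 \left(-7\right) - 18 = \left(-3600\right) \left(-7\right) - 18 = 25200 - 18 = 25182$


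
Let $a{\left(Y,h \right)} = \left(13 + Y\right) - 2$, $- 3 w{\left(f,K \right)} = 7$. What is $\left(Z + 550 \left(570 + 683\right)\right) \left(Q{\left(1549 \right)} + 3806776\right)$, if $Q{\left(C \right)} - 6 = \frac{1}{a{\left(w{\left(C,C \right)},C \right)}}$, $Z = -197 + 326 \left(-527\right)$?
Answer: $\frac{51185710621585}{26} \approx 1.9687 \cdot 10^{12}$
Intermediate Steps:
$w{\left(f,K \right)} = - \frac{7}{3}$ ($w{\left(f,K \right)} = \left(- \frac{1}{3}\right) 7 = - \frac{7}{3}$)
$a{\left(Y,h \right)} = 11 + Y$
$Z = -171999$ ($Z = -197 - 171802 = -171999$)
$Q{\left(C \right)} = \frac{159}{26}$ ($Q{\left(C \right)} = 6 + \frac{1}{11 - \frac{7}{3}} = 6 + \frac{1}{\frac{26}{3}} = 6 + \frac{3}{26} = \frac{159}{26}$)
$\left(Z + 550 \left(570 + 683\right)\right) \left(Q{\left(1549 \right)} + 3806776\right) = \left(-171999 + 550 \left(570 + 683\right)\right) \left(\frac{159}{26} + 3806776\right) = \left(-171999 + 550 \cdot 1253\right) \frac{98976335}{26} = \left(-171999 + 689150\right) \frac{98976335}{26} = 517151 \cdot \frac{98976335}{26} = \frac{51185710621585}{26}$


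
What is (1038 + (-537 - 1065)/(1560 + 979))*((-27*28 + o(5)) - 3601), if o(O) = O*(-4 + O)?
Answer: -11462645760/2539 ≈ -4.5146e+6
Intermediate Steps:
(1038 + (-537 - 1065)/(1560 + 979))*((-27*28 + o(5)) - 3601) = (1038 + (-537 - 1065)/(1560 + 979))*((-27*28 + 5*(-4 + 5)) - 3601) = (1038 - 1602/2539)*((-756 + 5*1) - 3601) = (1038 - 1602*1/2539)*((-756 + 5) - 3601) = (1038 - 1602/2539)*(-751 - 3601) = (2633880/2539)*(-4352) = -11462645760/2539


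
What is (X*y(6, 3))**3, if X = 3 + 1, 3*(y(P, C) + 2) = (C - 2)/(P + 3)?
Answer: -9528128/19683 ≈ -484.08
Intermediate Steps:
y(P, C) = -2 + (-2 + C)/(3*(3 + P)) (y(P, C) = -2 + ((C - 2)/(P + 3))/3 = -2 + ((-2 + C)/(3 + P))/3 = -2 + (-2 + C)/(3*(3 + P)))
X = 4
(X*y(6, 3))**3 = (4*((-20 + 3 - 6*6)/(3*(3 + 6))))**3 = (4*((1/3)*(-20 + 3 - 36)/9))**3 = (4*((1/3)*(1/9)*(-53)))**3 = (4*(-53/27))**3 = (-212/27)**3 = -9528128/19683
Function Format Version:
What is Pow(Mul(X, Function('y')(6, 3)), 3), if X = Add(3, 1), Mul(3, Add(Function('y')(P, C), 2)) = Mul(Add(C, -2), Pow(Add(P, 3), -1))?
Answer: Rational(-9528128, 19683) ≈ -484.08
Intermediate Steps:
Function('y')(P, C) = Add(-2, Mul(Rational(1, 3), Pow(Add(3, P), -1), Add(-2, C))) (Function('y')(P, C) = Add(-2, Mul(Rational(1, 3), Mul(Add(C, -2), Pow(Add(P, 3), -1)))) = Add(-2, Mul(Rational(1, 3), Mul(Add(-2, C), Pow(Add(3, P), -1)))) = Add(-2, Mul(Rational(1, 3), Mul(Pow(Add(3, P), -1), Add(-2, C)))) = Add(-2, Mul(Rational(1, 3), Pow(Add(3, P), -1), Add(-2, C))))
X = 4
Pow(Mul(X, Function('y')(6, 3)), 3) = Pow(Mul(4, Mul(Rational(1, 3), Pow(Add(3, 6), -1), Add(-20, 3, Mul(-6, 6)))), 3) = Pow(Mul(4, Mul(Rational(1, 3), Pow(9, -1), Add(-20, 3, -36))), 3) = Pow(Mul(4, Mul(Rational(1, 3), Rational(1, 9), -53)), 3) = Pow(Mul(4, Rational(-53, 27)), 3) = Pow(Rational(-212, 27), 3) = Rational(-9528128, 19683)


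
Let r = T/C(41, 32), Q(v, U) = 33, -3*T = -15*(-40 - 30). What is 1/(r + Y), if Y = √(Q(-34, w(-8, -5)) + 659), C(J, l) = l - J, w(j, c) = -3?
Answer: 1575/33224 - 81*√173/33224 ≈ 0.015339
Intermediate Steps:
T = -350 (T = -(-5)*(-40 - 30) = -(-5)*(-70) = -⅓*1050 = -350)
r = 350/9 (r = -350/(32 - 1*41) = -350/(32 - 41) = -350/(-9) = -350*(-⅑) = 350/9 ≈ 38.889)
Y = 2*√173 (Y = √(33 + 659) = √692 = 2*√173 ≈ 26.306)
1/(r + Y) = 1/(350/9 + 2*√173)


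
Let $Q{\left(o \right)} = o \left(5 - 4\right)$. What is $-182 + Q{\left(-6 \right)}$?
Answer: $-188$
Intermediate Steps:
$Q{\left(o \right)} = o$ ($Q{\left(o \right)} = o \left(5 - 4\right) = o 1 = o$)
$-182 + Q{\left(-6 \right)} = -182 - 6 = -188$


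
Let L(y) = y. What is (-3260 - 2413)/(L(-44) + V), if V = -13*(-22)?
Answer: -5673/242 ≈ -23.442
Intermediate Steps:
V = 286
(-3260 - 2413)/(L(-44) + V) = (-3260 - 2413)/(-44 + 286) = -5673/242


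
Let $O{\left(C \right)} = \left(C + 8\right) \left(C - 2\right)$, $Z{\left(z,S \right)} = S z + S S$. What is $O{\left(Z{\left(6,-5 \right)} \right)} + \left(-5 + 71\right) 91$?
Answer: $5985$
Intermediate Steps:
$Z{\left(z,S \right)} = S^{2} + S z$ ($Z{\left(z,S \right)} = S z + S^{2} = S^{2} + S z$)
$O{\left(C \right)} = \left(-2 + C\right) \left(8 + C\right)$ ($O{\left(C \right)} = \left(8 + C\right) \left(-2 + C\right) = \left(-2 + C\right) \left(8 + C\right)$)
$O{\left(Z{\left(6,-5 \right)} \right)} + \left(-5 + 71\right) 91 = \left(-16 + \left(- 5 \left(-5 + 6\right)\right)^{2} + 6 \left(- 5 \left(-5 + 6\right)\right)\right) + \left(-5 + 71\right) 91 = \left(-16 + \left(\left(-5\right) 1\right)^{2} + 6 \left(\left(-5\right) 1\right)\right) + 66 \cdot 91 = \left(-16 + \left(-5\right)^{2} + 6 \left(-5\right)\right) + 6006 = \left(-16 + 25 - 30\right) + 6006 = -21 + 6006 = 5985$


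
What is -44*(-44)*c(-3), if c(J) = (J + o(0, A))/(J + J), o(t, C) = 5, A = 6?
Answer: -1936/3 ≈ -645.33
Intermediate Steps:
c(J) = (5 + J)/(2*J) (c(J) = (J + 5)/(J + J) = (5 + J)/((2*J)) = (5 + J)*(1/(2*J)) = (5 + J)/(2*J))
-44*(-44)*c(-3) = -44*(-44)*(½)*(5 - 3)/(-3) = -(-1936)*(½)*(-⅓)*2 = -(-1936)*(-1)/3 = -1*1936/3 = -1936/3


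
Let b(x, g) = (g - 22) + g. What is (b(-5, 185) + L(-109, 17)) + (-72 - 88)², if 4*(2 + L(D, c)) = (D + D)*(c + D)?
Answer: 30960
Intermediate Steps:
L(D, c) = -2 + D*(D + c)/2 (L(D, c) = -2 + ((D + D)*(c + D))/4 = -2 + ((2*D)*(D + c))/4 = -2 + (2*D*(D + c))/4 = -2 + D*(D + c)/2)
b(x, g) = -22 + 2*g (b(x, g) = (-22 + g) + g = -22 + 2*g)
(b(-5, 185) + L(-109, 17)) + (-72 - 88)² = ((-22 + 2*185) + (-2 + (½)*(-109)² + (½)*(-109)*17)) + (-72 - 88)² = ((-22 + 370) + (-2 + (½)*11881 - 1853/2)) + (-160)² = (348 + (-2 + 11881/2 - 1853/2)) + 25600 = (348 + 5012) + 25600 = 5360 + 25600 = 30960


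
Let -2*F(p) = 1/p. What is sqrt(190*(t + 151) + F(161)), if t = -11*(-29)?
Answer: sqrt(9258980878)/322 ≈ 298.83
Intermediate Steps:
t = 319
F(p) = -1/(2*p)
sqrt(190*(t + 151) + F(161)) = sqrt(190*(319 + 151) - 1/2/161) = sqrt(190*470 - 1/2*1/161) = sqrt(89300 - 1/322) = sqrt(28754599/322) = sqrt(9258980878)/322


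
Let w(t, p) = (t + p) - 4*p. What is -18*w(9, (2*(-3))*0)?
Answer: -162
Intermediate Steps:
w(t, p) = t - 3*p (w(t, p) = (p + t) - 4*p = t - 3*p)
-18*w(9, (2*(-3))*0) = -18*(9 - 3*2*(-3)*0) = -18*(9 - (-18)*0) = -18*(9 - 3*0) = -18*(9 + 0) = -18*9 = -162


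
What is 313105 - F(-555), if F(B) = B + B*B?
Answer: 5635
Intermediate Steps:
F(B) = B + B²
313105 - F(-555) = 313105 - (-555)*(1 - 555) = 313105 - (-555)*(-554) = 313105 - 1*307470 = 313105 - 307470 = 5635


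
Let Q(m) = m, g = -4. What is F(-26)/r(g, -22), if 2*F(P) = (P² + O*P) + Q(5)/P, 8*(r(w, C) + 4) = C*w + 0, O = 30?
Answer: -387/52 ≈ -7.4423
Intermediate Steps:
r(w, C) = -4 + C*w/8 (r(w, C) = -4 + (C*w + 0)/8 = -4 + (C*w)/8 = -4 + C*w/8)
F(P) = P²/2 + 15*P + 5/(2*P) (F(P) = ((P² + 30*P) + 5/P)/2 = (P² + 5/P + 30*P)/2 = P²/2 + 15*P + 5/(2*P))
F(-26)/r(g, -22) = ((½)*(5 + (-26)²*(30 - 26))/(-26))/(-4 + (⅛)*(-22)*(-4)) = ((½)*(-1/26)*(5 + 676*4))/(-4 + 11) = ((½)*(-1/26)*(5 + 2704))/7 = ((½)*(-1/26)*2709)*(⅐) = -2709/52*⅐ = -387/52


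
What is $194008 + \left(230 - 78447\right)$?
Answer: $115791$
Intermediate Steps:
$194008 + \left(230 - 78447\right) = 194008 - 78217 = 115791$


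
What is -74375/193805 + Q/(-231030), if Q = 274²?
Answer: -3173296043/4477476915 ≈ -0.70872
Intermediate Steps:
Q = 75076
-74375/193805 + Q/(-231030) = -74375/193805 + 75076/(-231030) = -74375*1/193805 + 75076*(-1/231030) = -14875/38761 - 37538/115515 = -3173296043/4477476915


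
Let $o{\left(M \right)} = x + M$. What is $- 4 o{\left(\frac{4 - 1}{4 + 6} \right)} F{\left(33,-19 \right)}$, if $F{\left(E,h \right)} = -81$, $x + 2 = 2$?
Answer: $\frac{486}{5} \approx 97.2$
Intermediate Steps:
$x = 0$ ($x = -2 + 2 = 0$)
$o{\left(M \right)} = M$ ($o{\left(M \right)} = 0 + M = M$)
$- 4 o{\left(\frac{4 - 1}{4 + 6} \right)} F{\left(33,-19 \right)} = - 4 \frac{4 - 1}{4 + 6} \left(-81\right) = - 4 \cdot \frac{3}{10} \left(-81\right) = - 4 \cdot 3 \cdot \frac{1}{10} \left(-81\right) = \left(-4\right) \frac{3}{10} \left(-81\right) = \left(- \frac{6}{5}\right) \left(-81\right) = \frac{486}{5}$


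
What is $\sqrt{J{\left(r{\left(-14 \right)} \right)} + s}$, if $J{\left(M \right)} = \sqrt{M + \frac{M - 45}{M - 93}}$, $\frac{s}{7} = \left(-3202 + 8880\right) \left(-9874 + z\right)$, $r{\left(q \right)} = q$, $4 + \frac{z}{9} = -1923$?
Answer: $\frac{\sqrt{-12385149032018 + 107 i \sqrt{153973}}}{107} \approx 5.575 \cdot 10^{-5} + 32890.0 i$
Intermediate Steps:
$z = -17343$ ($z = -36 + 9 \left(-1923\right) = -36 - 17307 = -17343$)
$s = -1081766882$ ($s = 7 \left(-3202 + 8880\right) \left(-9874 - 17343\right) = 7 \cdot 5678 \left(-27217\right) = 7 \left(-154538126\right) = -1081766882$)
$J{\left(M \right)} = \sqrt{M + \frac{-45 + M}{-93 + M}}$
$\sqrt{J{\left(r{\left(-14 \right)} \right)} + s} = \sqrt{\sqrt{\frac{-45 - 14 - 14 \left(-93 - 14\right)}{-93 - 14}} - 1081766882} = \sqrt{\sqrt{\frac{-45 - 14 - -1498}{-107}} - 1081766882} = \sqrt{\sqrt{- \frac{-45 - 14 + 1498}{107}} - 1081766882} = \sqrt{\sqrt{\left(- \frac{1}{107}\right) 1439} - 1081766882} = \sqrt{\sqrt{- \frac{1439}{107}} - 1081766882} = \sqrt{\frac{i \sqrt{153973}}{107} - 1081766882} = \sqrt{-1081766882 + \frac{i \sqrt{153973}}{107}}$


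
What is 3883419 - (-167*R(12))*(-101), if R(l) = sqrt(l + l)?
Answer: 3883419 - 33734*sqrt(6) ≈ 3.8008e+6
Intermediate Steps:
R(l) = sqrt(2)*sqrt(l) (R(l) = sqrt(2*l) = sqrt(2)*sqrt(l))
3883419 - (-167*R(12))*(-101) = 3883419 - (-167*sqrt(2)*sqrt(12))*(-101) = 3883419 - (-167*sqrt(2)*2*sqrt(3))*(-101) = 3883419 - (-334*sqrt(6))*(-101) = 3883419 - 33734*sqrt(6)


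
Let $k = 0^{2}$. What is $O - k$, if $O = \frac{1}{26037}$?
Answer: $\frac{1}{26037} \approx 3.8407 \cdot 10^{-5}$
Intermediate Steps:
$O = \frac{1}{26037} \approx 3.8407 \cdot 10^{-5}$
$k = 0$
$O - k = \frac{1}{26037} - 0 = \frac{1}{26037} + 0 = \frac{1}{26037}$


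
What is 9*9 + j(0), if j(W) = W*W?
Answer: 81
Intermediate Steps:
j(W) = W**2
9*9 + j(0) = 9*9 + 0**2 = 81 + 0 = 81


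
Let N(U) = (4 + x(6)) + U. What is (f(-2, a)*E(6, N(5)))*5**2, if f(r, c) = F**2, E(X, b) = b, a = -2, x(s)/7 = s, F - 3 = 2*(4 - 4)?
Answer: 11475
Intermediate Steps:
F = 3 (F = 3 + 2*(4 - 4) = 3 + 2*0 = 3 + 0 = 3)
x(s) = 7*s
N(U) = 46 + U (N(U) = (4 + 7*6) + U = (4 + 42) + U = 46 + U)
f(r, c) = 9 (f(r, c) = 3**2 = 9)
(f(-2, a)*E(6, N(5)))*5**2 = (9*(46 + 5))*5**2 = (9*51)*25 = 459*25 = 11475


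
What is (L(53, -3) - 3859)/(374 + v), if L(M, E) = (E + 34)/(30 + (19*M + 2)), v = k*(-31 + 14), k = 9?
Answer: -4009470/229619 ≈ -17.461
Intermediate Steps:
v = -153 (v = 9*(-31 + 14) = 9*(-17) = -153)
L(M, E) = (34 + E)/(32 + 19*M) (L(M, E) = (34 + E)/(30 + (2 + 19*M)) = (34 + E)/(32 + 19*M))
(L(53, -3) - 3859)/(374 + v) = ((34 - 3)/(32 + 19*53) - 3859)/(374 - 153) = (31/(32 + 1007) - 3859)/221 = (31/1039 - 3859)*(1/221) = -4009470/1039*1/221 = -4009470/229619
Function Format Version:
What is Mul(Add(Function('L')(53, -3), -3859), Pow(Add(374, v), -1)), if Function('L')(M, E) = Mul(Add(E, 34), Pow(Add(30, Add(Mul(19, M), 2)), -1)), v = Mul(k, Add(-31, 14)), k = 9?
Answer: Rational(-4009470, 229619) ≈ -17.461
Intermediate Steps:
v = -153 (v = Mul(9, Add(-31, 14)) = Mul(9, -17) = -153)
Function('L')(M, E) = Mul(Pow(Add(32, Mul(19, M)), -1), Add(34, E)) (Function('L')(M, E) = Mul(Add(34, E), Pow(Add(30, Add(2, Mul(19, M))), -1)) = Mul(Add(34, E), Pow(Add(32, Mul(19, M)), -1)) = Mul(Pow(Add(32, Mul(19, M)), -1), Add(34, E)))
Mul(Add(Function('L')(53, -3), -3859), Pow(Add(374, v), -1)) = Mul(Add(Mul(Pow(Add(32, Mul(19, 53)), -1), Add(34, -3)), -3859), Pow(Add(374, -153), -1)) = Mul(Add(Mul(Pow(Add(32, 1007), -1), 31), -3859), Pow(221, -1)) = Mul(Add(Mul(Pow(1039, -1), 31), -3859), Rational(1, 221)) = Mul(Add(Mul(Rational(1, 1039), 31), -3859), Rational(1, 221)) = Mul(Add(Rational(31, 1039), -3859), Rational(1, 221)) = Mul(Rational(-4009470, 1039), Rational(1, 221)) = Rational(-4009470, 229619)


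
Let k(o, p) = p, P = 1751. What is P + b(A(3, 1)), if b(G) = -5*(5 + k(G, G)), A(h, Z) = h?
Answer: 1711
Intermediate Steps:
b(G) = -25 - 5*G (b(G) = -5*(5 + G) = -25 - 5*G)
P + b(A(3, 1)) = 1751 + (-25 - 5*3) = 1751 + (-25 - 15) = 1751 - 40 = 1711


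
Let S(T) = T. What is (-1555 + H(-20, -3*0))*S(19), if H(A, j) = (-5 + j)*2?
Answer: -29735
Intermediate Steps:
H(A, j) = -10 + 2*j
(-1555 + H(-20, -3*0))*S(19) = (-1555 + (-10 + 2*(-3*0)))*19 = (-1555 + (-10 + 2*0))*19 = (-1555 + (-10 + 0))*19 = (-1555 - 10)*19 = -1565*19 = -29735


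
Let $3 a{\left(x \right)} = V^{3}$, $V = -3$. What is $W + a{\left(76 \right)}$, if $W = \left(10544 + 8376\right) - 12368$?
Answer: $6543$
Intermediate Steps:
$a{\left(x \right)} = -9$ ($a{\left(x \right)} = \frac{\left(-3\right)^{3}}{3} = \frac{1}{3} \left(-27\right) = -9$)
$W = 6552$ ($W = 18920 - 12368 = 6552$)
$W + a{\left(76 \right)} = 6552 - 9 = 6543$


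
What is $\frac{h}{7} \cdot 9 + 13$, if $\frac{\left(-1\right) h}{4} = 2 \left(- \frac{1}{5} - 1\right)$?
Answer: $\frac{887}{35} \approx 25.343$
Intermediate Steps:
$h = \frac{48}{5}$ ($h = - 4 \cdot 2 \left(- \frac{1}{5} - 1\right) = - 4 \cdot 2 \left(- \frac{6}{5}\right) = \left(-4\right) \left(- \frac{12}{5}\right) = \frac{48}{5} \approx 9.6$)
$\frac{h}{7} \cdot 9 + 13 = \frac{48}{5 \cdot 7} \cdot 9 + 13 = \frac{48}{5} \cdot \frac{1}{7} \cdot 9 + 13 = \frac{48}{35} \cdot 9 + 13 = \frac{432}{35} + 13 = \frac{887}{35}$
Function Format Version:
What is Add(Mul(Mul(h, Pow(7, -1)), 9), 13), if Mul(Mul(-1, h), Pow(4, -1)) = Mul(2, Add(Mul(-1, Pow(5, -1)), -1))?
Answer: Rational(887, 35) ≈ 25.343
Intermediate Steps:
h = Rational(48, 5) (h = Mul(-4, Mul(2, Add(Mul(-1, Pow(5, -1)), -1))) = Mul(-4, Mul(2, Add(Mul(-1, Rational(1, 5)), -1))) = Mul(-4, Mul(2, Add(Rational(-1, 5), -1))) = Mul(-4, Mul(2, Rational(-6, 5))) = Mul(-4, Rational(-12, 5)) = Rational(48, 5) ≈ 9.6000)
Add(Mul(Mul(h, Pow(7, -1)), 9), 13) = Add(Mul(Mul(Rational(48, 5), Pow(7, -1)), 9), 13) = Add(Mul(Mul(Rational(48, 5), Rational(1, 7)), 9), 13) = Add(Mul(Rational(48, 35), 9), 13) = Add(Rational(432, 35), 13) = Rational(887, 35)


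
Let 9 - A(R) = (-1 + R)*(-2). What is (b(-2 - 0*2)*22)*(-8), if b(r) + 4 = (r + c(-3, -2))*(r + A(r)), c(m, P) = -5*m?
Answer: -1584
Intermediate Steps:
A(R) = 7 + 2*R (A(R) = 9 - (-1 + R)*(-2) = 9 - (2 - 2*R) = 9 + (-2 + 2*R) = 7 + 2*R)
b(r) = -4 + (7 + 3*r)*(15 + r) (b(r) = -4 + (r - 5*(-3))*(r + (7 + 2*r)) = -4 + (r + 15)*(7 + 3*r) = -4 + (15 + r)*(7 + 3*r) = -4 + (7 + 3*r)*(15 + r))
(b(-2 - 0*2)*22)*(-8) = ((101 + 3*(-2 - 0*2)² + 52*(-2 - 0*2))*22)*(-8) = ((101 + 3*(-2 - 1*0)² + 52*(-2 - 1*0))*22)*(-8) = ((101 + 3*(-2 + 0)² + 52*(-2 + 0))*22)*(-8) = ((101 + 3*(-2)² + 52*(-2))*22)*(-8) = ((101 + 3*4 - 104)*22)*(-8) = ((101 + 12 - 104)*22)*(-8) = (9*22)*(-8) = 198*(-8) = -1584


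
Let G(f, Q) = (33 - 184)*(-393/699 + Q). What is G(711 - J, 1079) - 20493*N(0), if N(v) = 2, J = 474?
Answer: -47492414/233 ≈ -2.0383e+5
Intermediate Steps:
G(f, Q) = 19781/233 - 151*Q (G(f, Q) = -151*(-393*1/699 + Q) = -151*(-131/233 + Q) = 19781/233 - 151*Q)
G(711 - J, 1079) - 20493*N(0) = (19781/233 - 151*1079) - 20493*2 = (19781/233 - 162929) - 40986 = -37942676/233 - 40986 = -47492414/233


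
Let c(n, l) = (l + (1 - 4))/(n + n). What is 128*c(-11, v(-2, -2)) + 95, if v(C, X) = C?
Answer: 1365/11 ≈ 124.09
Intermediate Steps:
c(n, l) = (-3 + l)/(2*n) (c(n, l) = (l - 3)/((2*n)) = (-3 + l)*(1/(2*n)) = (-3 + l)/(2*n))
128*c(-11, v(-2, -2)) + 95 = 128*((½)*(-3 - 2)/(-11)) + 95 = 128*((½)*(-1/11)*(-5)) + 95 = 128*(5/22) + 95 = 320/11 + 95 = 1365/11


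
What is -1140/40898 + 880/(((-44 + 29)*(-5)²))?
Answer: -3641774/1533675 ≈ -2.3745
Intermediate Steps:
-1140/40898 + 880/(((-44 + 29)*(-5)²)) = -1140*1/40898 + 880/((-15*25)) = -570/20449 + 880/(-375) = -570/20449 + 880*(-1/375) = -570/20449 - 176/75 = -3641774/1533675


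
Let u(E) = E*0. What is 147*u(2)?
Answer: 0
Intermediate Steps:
u(E) = 0
147*u(2) = 147*0 = 0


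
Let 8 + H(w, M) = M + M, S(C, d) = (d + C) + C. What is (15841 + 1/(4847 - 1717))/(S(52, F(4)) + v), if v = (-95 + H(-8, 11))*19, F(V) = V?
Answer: -49582331/4479030 ≈ -11.070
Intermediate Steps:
S(C, d) = d + 2*C (S(C, d) = (C + d) + C = d + 2*C)
H(w, M) = -8 + 2*M (H(w, M) = -8 + (M + M) = -8 + 2*M)
v = -1539 (v = (-95 + (-8 + 2*11))*19 = (-95 + (-8 + 22))*19 = (-95 + 14)*19 = -81*19 = -1539)
(15841 + 1/(4847 - 1717))/(S(52, F(4)) + v) = (15841 + 1/(4847 - 1717))/((4 + 2*52) - 1539) = (15841 + 1/3130)/((4 + 104) - 1539) = (15841 + 1/3130)/(108 - 1539) = (49582331/3130)/(-1431) = (49582331/3130)*(-1/1431) = -49582331/4479030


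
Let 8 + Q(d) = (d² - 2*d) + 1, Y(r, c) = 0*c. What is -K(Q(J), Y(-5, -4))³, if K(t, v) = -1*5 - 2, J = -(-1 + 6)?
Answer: 343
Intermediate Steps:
J = -5 (J = -1*5 = -5)
Y(r, c) = 0
Q(d) = -7 + d² - 2*d (Q(d) = -8 + ((d² - 2*d) + 1) = -8 + (1 + d² - 2*d) = -7 + d² - 2*d)
K(t, v) = -7 (K(t, v) = -5 - 2 = -7)
-K(Q(J), Y(-5, -4))³ = -1*(-7)³ = -1*(-343) = 343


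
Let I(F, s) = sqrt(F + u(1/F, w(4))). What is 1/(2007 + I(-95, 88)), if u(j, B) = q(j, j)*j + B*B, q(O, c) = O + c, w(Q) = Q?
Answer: 18113175/36353855198 - 95*I*sqrt(712973)/36353855198 ≈ 0.00049825 - 2.2065e-6*I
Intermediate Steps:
u(j, B) = B**2 + 2*j**2 (u(j, B) = (j + j)*j + B*B = (2*j)*j + B**2 = 2*j**2 + B**2 = B**2 + 2*j**2)
I(F, s) = sqrt(16 + F + 2/F**2) (I(F, s) = sqrt(F + (4**2 + 2*(1/F)**2)) = sqrt(F + (16 + 2/F**2)) = sqrt(16 + F + 2/F**2))
1/(2007 + I(-95, 88)) = 1/(2007 + sqrt(16 - 95 + 2/(-95)**2)) = 1/(2007 + sqrt(16 - 95 + 2*(1/9025))) = 1/(2007 + sqrt(16 - 95 + 2/9025)) = 1/(2007 + sqrt(-712973/9025)) = 1/(2007 + I*sqrt(712973)/95)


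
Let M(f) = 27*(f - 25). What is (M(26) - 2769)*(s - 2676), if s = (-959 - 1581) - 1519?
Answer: 18467370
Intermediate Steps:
M(f) = -675 + 27*f (M(f) = 27*(-25 + f) = -675 + 27*f)
s = -4059 (s = -2540 - 1519 = -4059)
(M(26) - 2769)*(s - 2676) = ((-675 + 27*26) - 2769)*(-4059 - 2676) = ((-675 + 702) - 2769)*(-6735) = (27 - 2769)*(-6735) = -2742*(-6735) = 18467370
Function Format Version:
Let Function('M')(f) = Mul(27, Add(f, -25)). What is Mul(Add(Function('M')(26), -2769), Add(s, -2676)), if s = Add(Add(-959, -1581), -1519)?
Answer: 18467370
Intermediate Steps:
Function('M')(f) = Add(-675, Mul(27, f)) (Function('M')(f) = Mul(27, Add(-25, f)) = Add(-675, Mul(27, f)))
s = -4059 (s = Add(-2540, -1519) = -4059)
Mul(Add(Function('M')(26), -2769), Add(s, -2676)) = Mul(Add(Add(-675, Mul(27, 26)), -2769), Add(-4059, -2676)) = Mul(Add(Add(-675, 702), -2769), -6735) = Mul(Add(27, -2769), -6735) = Mul(-2742, -6735) = 18467370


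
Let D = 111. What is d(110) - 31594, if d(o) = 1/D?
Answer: -3506933/111 ≈ -31594.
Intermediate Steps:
d(o) = 1/111
d(110) - 31594 = 1/111 - 31594 = -3506933/111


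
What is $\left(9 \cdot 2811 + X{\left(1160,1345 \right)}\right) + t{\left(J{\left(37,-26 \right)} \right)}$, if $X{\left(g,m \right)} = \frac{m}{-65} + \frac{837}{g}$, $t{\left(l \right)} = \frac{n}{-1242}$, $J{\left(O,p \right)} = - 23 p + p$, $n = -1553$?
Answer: $\frac{236741729201}{9364680} \approx 25280.0$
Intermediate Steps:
$J{\left(O,p \right)} = - 22 p$
$t{\left(l \right)} = \frac{1553}{1242}$ ($t{\left(l \right)} = - \frac{1553}{-1242} = \left(-1553\right) \left(- \frac{1}{1242}\right) = \frac{1553}{1242}$)
$X{\left(g,m \right)} = \frac{837}{g} - \frac{m}{65}$ ($X{\left(g,m \right)} = m \left(- \frac{1}{65}\right) + \frac{837}{g} = - \frac{m}{65} + \frac{837}{g} = \frac{837}{g} - \frac{m}{65}$)
$\left(9 \cdot 2811 + X{\left(1160,1345 \right)}\right) + t{\left(J{\left(37,-26 \right)} \right)} = \left(9 \cdot 2811 + \left(\frac{837}{1160} - \frac{269}{13}\right)\right) + \frac{1553}{1242} = \left(25299 + \left(837 \cdot \frac{1}{1160} - \frac{269}{13}\right)\right) + \frac{1553}{1242} = \left(25299 + \left(\frac{837}{1160} - \frac{269}{13}\right)\right) + \frac{1553}{1242} = \left(25299 - \frac{301159}{15080}\right) + \frac{1553}{1242} = \frac{381207761}{15080} + \frac{1553}{1242} = \frac{236741729201}{9364680}$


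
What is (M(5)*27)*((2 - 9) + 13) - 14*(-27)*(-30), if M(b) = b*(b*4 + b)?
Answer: 8910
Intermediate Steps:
M(b) = 5*b² (M(b) = b*(4*b + b) = b*(5*b) = 5*b²)
(M(5)*27)*((2 - 9) + 13) - 14*(-27)*(-30) = ((5*5²)*27)*((2 - 9) + 13) - 14*(-27)*(-30) = ((5*25)*27)*(-7 + 13) + 378*(-30) = (125*27)*6 - 11340 = 3375*6 - 11340 = 20250 - 11340 = 8910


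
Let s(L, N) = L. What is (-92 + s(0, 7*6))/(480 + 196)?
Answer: -23/169 ≈ -0.13609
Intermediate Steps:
(-92 + s(0, 7*6))/(480 + 196) = (-92 + 0)/(480 + 196) = -92/676 = -92*1/676 = -23/169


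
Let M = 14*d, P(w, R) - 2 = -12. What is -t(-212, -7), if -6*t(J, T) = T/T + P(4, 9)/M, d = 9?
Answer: 29/189 ≈ 0.15344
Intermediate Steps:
P(w, R) = -10 (P(w, R) = 2 - 12 = -10)
M = 126 (M = 14*9 = 126)
t(J, T) = -29/189 (t(J, T) = -(T/T - 10/126)/6 = -(1 - 10*1/126)/6 = -(1 - 5/63)/6 = -1/6*58/63 = -29/189)
-t(-212, -7) = -1*(-29/189) = 29/189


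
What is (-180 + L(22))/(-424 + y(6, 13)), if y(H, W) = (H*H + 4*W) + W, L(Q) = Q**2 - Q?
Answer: -282/323 ≈ -0.87306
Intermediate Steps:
y(H, W) = H**2 + 5*W (y(H, W) = (H**2 + 4*W) + W = H**2 + 5*W)
(-180 + L(22))/(-424 + y(6, 13)) = (-180 + 22*(-1 + 22))/(-424 + (6**2 + 5*13)) = (-180 + 22*21)/(-424 + (36 + 65)) = (-180 + 462)/(-424 + 101) = 282/(-323) = 282*(-1/323) = -282/323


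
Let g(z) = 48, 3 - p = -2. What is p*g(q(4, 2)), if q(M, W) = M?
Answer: 240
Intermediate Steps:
p = 5 (p = 3 - 1*(-2) = 3 + 2 = 5)
p*g(q(4, 2)) = 5*48 = 240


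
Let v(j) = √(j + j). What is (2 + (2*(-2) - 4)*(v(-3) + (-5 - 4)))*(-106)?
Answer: -7844 + 848*I*√6 ≈ -7844.0 + 2077.2*I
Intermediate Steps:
v(j) = √2*√j (v(j) = √(2*j) = √2*√j)
(2 + (2*(-2) - 4)*(v(-3) + (-5 - 4)))*(-106) = (2 + (2*(-2) - 4)*(√2*√(-3) + (-5 - 4)))*(-106) = (2 + (-4 - 4)*(√2*(I*√3) - 9))*(-106) = (2 - 8*(I*√6 - 9))*(-106) = (2 - 8*(-9 + I*√6))*(-106) = (2 + (72 - 8*I*√6))*(-106) = (74 - 8*I*√6)*(-106) = -7844 + 848*I*√6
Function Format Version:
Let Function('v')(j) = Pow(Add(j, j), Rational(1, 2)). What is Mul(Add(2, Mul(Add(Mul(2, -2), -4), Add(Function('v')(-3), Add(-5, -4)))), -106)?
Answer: Add(-7844, Mul(848, I, Pow(6, Rational(1, 2)))) ≈ Add(-7844.0, Mul(2077.2, I))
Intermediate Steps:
Function('v')(j) = Mul(Pow(2, Rational(1, 2)), Pow(j, Rational(1, 2))) (Function('v')(j) = Pow(Mul(2, j), Rational(1, 2)) = Mul(Pow(2, Rational(1, 2)), Pow(j, Rational(1, 2))))
Mul(Add(2, Mul(Add(Mul(2, -2), -4), Add(Function('v')(-3), Add(-5, -4)))), -106) = Mul(Add(2, Mul(Add(Mul(2, -2), -4), Add(Mul(Pow(2, Rational(1, 2)), Pow(-3, Rational(1, 2))), Add(-5, -4)))), -106) = Mul(Add(2, Mul(Add(-4, -4), Add(Mul(Pow(2, Rational(1, 2)), Mul(I, Pow(3, Rational(1, 2)))), -9))), -106) = Mul(Add(2, Mul(-8, Add(Mul(I, Pow(6, Rational(1, 2))), -9))), -106) = Mul(Add(2, Mul(-8, Add(-9, Mul(I, Pow(6, Rational(1, 2)))))), -106) = Mul(Add(2, Add(72, Mul(-8, I, Pow(6, Rational(1, 2))))), -106) = Mul(Add(74, Mul(-8, I, Pow(6, Rational(1, 2)))), -106) = Add(-7844, Mul(848, I, Pow(6, Rational(1, 2))))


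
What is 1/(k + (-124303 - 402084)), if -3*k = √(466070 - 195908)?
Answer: -526387/277083243751 + √30018/277083243751 ≈ -1.8991e-6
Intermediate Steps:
k = -√30018 (k = -√(466070 - 195908)/3 = -√30018 ≈ -173.26)
1/(k + (-124303 - 402084)) = 1/(-√30018 + (-124303 - 402084)) = 1/(-√30018 - 526387) = 1/(-526387 - √30018)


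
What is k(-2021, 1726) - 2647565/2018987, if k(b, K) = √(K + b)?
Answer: -2647565/2018987 + I*√295 ≈ -1.3113 + 17.176*I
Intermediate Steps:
k(-2021, 1726) - 2647565/2018987 = √(1726 - 2021) - 2647565/2018987 = √(-295) - 2647565*1/2018987 = I*√295 - 2647565/2018987 = -2647565/2018987 + I*√295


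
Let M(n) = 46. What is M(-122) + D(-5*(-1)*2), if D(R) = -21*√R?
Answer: 46 - 21*√10 ≈ -20.408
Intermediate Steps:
M(-122) + D(-5*(-1)*2) = 46 - 21*√2*√5 = 46 - 21*√10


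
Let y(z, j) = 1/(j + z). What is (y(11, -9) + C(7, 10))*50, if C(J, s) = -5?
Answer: -225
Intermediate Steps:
(y(11, -9) + C(7, 10))*50 = (1/(-9 + 11) - 5)*50 = (1/2 - 5)*50 = -9/2*50 = -225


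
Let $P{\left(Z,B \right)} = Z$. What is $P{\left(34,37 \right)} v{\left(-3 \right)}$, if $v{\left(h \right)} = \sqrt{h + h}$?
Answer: $34 i \sqrt{6} \approx 83.283 i$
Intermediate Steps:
$v{\left(h \right)} = \sqrt{2} \sqrt{h}$ ($v{\left(h \right)} = \sqrt{2 h} = \sqrt{2} \sqrt{h}$)
$P{\left(34,37 \right)} v{\left(-3 \right)} = 34 \sqrt{2} \sqrt{-3} = 34 \sqrt{2} i \sqrt{3} = 34 i \sqrt{6}$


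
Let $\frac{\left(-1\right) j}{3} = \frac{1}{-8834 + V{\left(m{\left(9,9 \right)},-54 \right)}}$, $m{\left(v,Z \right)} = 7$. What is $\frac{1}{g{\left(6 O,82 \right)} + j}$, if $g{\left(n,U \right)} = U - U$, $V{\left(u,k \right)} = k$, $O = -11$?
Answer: $\frac{8888}{3} \approx 2962.7$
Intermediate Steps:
$j = \frac{3}{8888}$ ($j = - \frac{3}{-8834 - 54} = - \frac{3}{-8888} = \left(-3\right) \left(- \frac{1}{8888}\right) = \frac{3}{8888} \approx 0.00033753$)
$g{\left(n,U \right)} = 0$
$\frac{1}{g{\left(6 O,82 \right)} + j} = \frac{1}{0 + \frac{3}{8888}} = \frac{1}{\frac{3}{8888}} = \frac{8888}{3}$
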